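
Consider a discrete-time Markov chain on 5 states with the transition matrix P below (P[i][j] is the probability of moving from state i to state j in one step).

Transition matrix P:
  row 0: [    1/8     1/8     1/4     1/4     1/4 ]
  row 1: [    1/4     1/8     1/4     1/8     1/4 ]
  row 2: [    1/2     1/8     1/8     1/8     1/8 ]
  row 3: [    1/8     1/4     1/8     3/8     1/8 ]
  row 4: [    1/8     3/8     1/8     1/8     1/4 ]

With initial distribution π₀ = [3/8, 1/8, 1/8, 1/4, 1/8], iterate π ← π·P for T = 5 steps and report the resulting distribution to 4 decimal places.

π = [0.2165, 0.2009, 0.1772, 0.2028, 0.2025]

t=0: π = [0.3750, 0.1250, 0.1250, 0.2500, 0.1250]
t=1: π = [0.1875, 0.1875, 0.1875, 0.2344, 0.2031]
t=2: π = [0.2188, 0.2051, 0.1719, 0.2070, 0.1973]
t=3: π = [0.2151, 0.2002, 0.1780, 0.2041, 0.2026]
t=4: π = [0.2168, 0.2012, 0.1769, 0.2029, 0.2022]
t=5: π = [0.2165, 0.2009, 0.1772, 0.2028, 0.2025]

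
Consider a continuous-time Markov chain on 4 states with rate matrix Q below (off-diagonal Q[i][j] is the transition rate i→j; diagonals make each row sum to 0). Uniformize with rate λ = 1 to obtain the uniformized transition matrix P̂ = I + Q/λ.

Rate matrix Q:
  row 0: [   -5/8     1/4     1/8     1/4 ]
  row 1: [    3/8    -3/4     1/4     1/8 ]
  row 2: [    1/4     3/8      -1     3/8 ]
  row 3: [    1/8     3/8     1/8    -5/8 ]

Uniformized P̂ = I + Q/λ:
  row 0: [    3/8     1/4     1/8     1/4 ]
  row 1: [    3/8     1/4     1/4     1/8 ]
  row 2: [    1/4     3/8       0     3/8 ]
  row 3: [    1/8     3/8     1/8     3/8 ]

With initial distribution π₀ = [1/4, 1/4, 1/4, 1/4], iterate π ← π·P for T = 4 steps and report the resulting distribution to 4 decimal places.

π = [0.2911, 0.3010, 0.1447, 0.2633]

t=0: π = [0.2500, 0.2500, 0.2500, 0.2500]
t=1: π = [0.2813, 0.3125, 0.1250, 0.2813]
t=2: π = [0.2891, 0.3008, 0.1484, 0.2617]
t=3: π = [0.2910, 0.3013, 0.1440, 0.2637]
t=4: π = [0.2911, 0.3010, 0.1447, 0.2633]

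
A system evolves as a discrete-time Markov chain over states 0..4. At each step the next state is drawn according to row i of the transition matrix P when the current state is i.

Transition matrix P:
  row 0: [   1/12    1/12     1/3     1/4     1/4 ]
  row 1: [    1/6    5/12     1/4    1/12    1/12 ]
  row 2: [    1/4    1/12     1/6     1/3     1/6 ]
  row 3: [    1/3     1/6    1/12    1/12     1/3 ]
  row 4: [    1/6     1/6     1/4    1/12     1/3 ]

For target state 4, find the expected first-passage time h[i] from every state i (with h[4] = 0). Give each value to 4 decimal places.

First-step conditioning: h[4] = 0; for i ≠ 4, h[i] = 1 + Σ_k P[i][k]·h[k].
  h[0] = 1 + 1/12·h[0] + 1/12·h[1] + 1/3·h[2] + 1/4·h[3]
  h[1] = 1 + 1/6·h[0] + 5/12·h[1] + 1/4·h[2] + 1/12·h[3]
  h[2] = 1 + 1/4·h[0] + 1/12·h[1] + 1/6·h[2] + 1/3·h[3]
  h[3] = 1 + 1/3·h[0] + 1/6·h[1] + 1/12·h[2] + 1/12·h[3]
Solving the 4×4 linear system over states ≠ 4 gives exactly h = [19452/4339, 24480/4339, 20748/4339, 18144/4339, 0] (h[4] = 0 is the target).

h = [4.4831, 5.6419, 4.7817, 4.1816, 0.0000]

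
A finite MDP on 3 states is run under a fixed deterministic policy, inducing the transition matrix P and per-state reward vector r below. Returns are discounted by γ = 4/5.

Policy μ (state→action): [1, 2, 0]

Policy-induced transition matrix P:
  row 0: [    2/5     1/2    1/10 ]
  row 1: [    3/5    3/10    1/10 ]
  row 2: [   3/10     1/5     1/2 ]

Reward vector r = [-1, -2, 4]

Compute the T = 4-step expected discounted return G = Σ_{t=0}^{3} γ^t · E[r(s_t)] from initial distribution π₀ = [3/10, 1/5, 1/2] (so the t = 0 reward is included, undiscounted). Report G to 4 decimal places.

G = 1.0760

t=0: π = [0.3000, 0.2000, 0.5000], E[r] = 1.3000, γ^t·E[r] = 1.300000, running G = 1.300000
t=1: π = [0.3900, 0.3100, 0.3000], E[r] = 0.1900, γ^t·E[r] = 0.152000, running G = 1.452000
t=2: π = [0.4320, 0.3480, 0.2200], E[r] = -0.2480, γ^t·E[r] = -0.158720, running G = 1.293280
t=3: π = [0.4476, 0.3644, 0.1880], E[r] = -0.4244, γ^t·E[r] = -0.217293, running G = 1.075987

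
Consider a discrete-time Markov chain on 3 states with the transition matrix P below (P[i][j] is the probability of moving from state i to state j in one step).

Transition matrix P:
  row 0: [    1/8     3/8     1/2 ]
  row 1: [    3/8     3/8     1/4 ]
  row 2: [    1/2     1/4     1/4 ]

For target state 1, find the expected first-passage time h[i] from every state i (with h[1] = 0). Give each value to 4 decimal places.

First-step conditioning: h[1] = 0; for i ≠ 1, h[i] = 1 + Σ_k P[i][k]·h[k].
  h[0] = 1 + 1/8·h[0] + 1/2·h[2]
  h[2] = 1 + 1/2·h[0] + 1/4·h[2]
Solving the 2×2 linear system over states ≠ 1 gives exactly h = [40/13, 0, 44/13] (h[1] = 0 is the target).

h = [3.0769, 0.0000, 3.3846]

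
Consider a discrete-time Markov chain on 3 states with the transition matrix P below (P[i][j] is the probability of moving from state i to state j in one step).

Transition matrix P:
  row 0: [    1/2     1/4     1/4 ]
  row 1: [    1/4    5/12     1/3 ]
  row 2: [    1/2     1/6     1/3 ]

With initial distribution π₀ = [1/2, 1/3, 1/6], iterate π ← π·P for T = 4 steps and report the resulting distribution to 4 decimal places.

π = [0.4323, 0.2703, 0.2974]

t=0: π = [0.5000, 0.3333, 0.1667]
t=1: π = [0.4167, 0.2917, 0.2917]
t=2: π = [0.4271, 0.2743, 0.2986]
t=3: π = [0.4314, 0.2708, 0.2977]
t=4: π = [0.4323, 0.2703, 0.2974]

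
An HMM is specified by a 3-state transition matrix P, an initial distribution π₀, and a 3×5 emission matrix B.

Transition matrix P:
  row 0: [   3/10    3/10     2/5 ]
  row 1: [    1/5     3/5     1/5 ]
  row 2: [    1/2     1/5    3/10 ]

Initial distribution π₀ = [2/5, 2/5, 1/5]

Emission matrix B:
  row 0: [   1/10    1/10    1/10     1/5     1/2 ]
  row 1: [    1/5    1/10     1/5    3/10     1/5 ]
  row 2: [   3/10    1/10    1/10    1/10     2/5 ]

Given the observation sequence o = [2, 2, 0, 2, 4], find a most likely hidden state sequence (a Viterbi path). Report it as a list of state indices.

path = [1, 1, 1, 1, 1]

t=0: δ = [4.000e-02, 8.000e-02, 2.000e-02]  (obs o_0=2)
t=1: δ = [1.600e-03, 9.600e-03, 1.600e-03]  ψ = [1, 1, 0]  (obs o_1=2)
t=2: δ = [1.920e-04, 1.152e-03, 5.760e-04]  ψ = [1, 1, 1]  (obs o_2=0)
t=3: δ = [2.880e-05, 1.382e-04, 2.304e-05]  ψ = [2, 1, 1]  (obs o_3=2)
t=4: δ = [1.382e-05, 1.659e-05, 1.106e-05]  ψ = [1, 1, 1]  (obs o_4=4)
backtrack: best end state = 1; path = [1, 1, 1, 1, 1]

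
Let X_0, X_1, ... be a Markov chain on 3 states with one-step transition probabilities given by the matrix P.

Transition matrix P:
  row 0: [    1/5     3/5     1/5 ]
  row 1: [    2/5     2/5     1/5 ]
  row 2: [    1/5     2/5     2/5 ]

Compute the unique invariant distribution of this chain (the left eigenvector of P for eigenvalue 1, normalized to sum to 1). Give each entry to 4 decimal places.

Balance equations π_j = Σ_i π_i·P[i][j]:
  π_0 = 1/5·π_0 + 2/5·π_1 + 1/5·π_2
  π_1 = 3/5·π_0 + 2/5·π_1 + 2/5·π_2
  normalize: π_0 + π_1 + π_2 = 1
Solving the linear system gives exactly π = [7/24, 11/24, 1/4].

π = [0.2917, 0.4583, 0.2500]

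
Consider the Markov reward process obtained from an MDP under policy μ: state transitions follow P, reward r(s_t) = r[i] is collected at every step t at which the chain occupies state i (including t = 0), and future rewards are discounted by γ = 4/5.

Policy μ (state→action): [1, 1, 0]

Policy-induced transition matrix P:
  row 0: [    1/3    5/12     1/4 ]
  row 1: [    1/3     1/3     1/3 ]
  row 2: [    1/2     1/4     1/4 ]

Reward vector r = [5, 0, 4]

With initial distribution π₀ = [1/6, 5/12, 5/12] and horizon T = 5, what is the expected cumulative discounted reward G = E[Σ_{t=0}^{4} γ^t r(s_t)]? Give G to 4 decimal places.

t=0: π = [0.1667, 0.4167, 0.4167], E[r] = 2.5000, γ^t·E[r] = 2.500000, running G = 2.500000
t=1: π = [0.4028, 0.3125, 0.2847], E[r] = 3.1528, γ^t·E[r] = 2.522222, running G = 5.022222
t=2: π = [0.3808, 0.3432, 0.2760], E[r] = 3.0081, γ^t·E[r] = 1.925185, running G = 6.947407
t=3: π = [0.3793, 0.3421, 0.2786], E[r] = 3.0111, γ^t·E[r] = 1.541679, running G = 8.489086
t=4: π = [0.3798, 0.3417, 0.2785], E[r] = 3.0129, γ^t·E[r] = 1.234064, running G = 9.723151

G = 9.7232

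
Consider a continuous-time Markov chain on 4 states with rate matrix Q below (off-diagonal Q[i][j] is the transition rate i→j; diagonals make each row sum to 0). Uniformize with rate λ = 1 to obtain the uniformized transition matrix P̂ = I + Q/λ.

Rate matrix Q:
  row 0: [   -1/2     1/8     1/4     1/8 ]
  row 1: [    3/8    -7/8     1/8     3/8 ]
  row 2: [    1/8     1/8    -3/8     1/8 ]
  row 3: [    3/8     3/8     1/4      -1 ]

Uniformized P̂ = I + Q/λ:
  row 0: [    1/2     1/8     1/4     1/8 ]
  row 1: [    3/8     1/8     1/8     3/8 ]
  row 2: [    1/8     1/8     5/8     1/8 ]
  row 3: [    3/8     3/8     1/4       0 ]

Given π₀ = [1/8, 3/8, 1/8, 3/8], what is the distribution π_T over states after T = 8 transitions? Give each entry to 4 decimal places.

t=0: π = [0.1250, 0.3750, 0.1250, 0.3750]
t=1: π = [0.3594, 0.2188, 0.2500, 0.1719]
t=2: π = [0.3574, 0.1680, 0.3164, 0.1582]
t=3: π = [0.3406, 0.1646, 0.3477, 0.1472]
t=4: π = [0.3307, 0.1618, 0.3598, 0.1477]
t=5: π = [0.3264, 0.1619, 0.3647, 0.1470]
t=6: π = [0.3246, 0.1617, 0.3665, 0.1471]
t=7: π = [0.3239, 0.1618, 0.3672, 0.1470]
t=8: π = [0.3237, 0.1618, 0.3675, 0.1471]

π = [0.3237, 0.1618, 0.3675, 0.1471]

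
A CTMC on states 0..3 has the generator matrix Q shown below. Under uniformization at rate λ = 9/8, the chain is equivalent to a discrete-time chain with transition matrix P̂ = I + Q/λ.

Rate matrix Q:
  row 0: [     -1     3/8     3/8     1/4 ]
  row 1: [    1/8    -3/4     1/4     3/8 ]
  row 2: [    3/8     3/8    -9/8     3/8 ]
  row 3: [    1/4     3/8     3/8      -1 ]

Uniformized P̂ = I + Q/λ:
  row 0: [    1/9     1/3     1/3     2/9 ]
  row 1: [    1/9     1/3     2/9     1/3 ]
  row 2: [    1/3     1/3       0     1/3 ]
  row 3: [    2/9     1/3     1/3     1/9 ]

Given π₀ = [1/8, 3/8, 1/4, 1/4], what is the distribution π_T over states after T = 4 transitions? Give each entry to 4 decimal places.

π = [0.1886, 0.3333, 0.2227, 0.2553]

t=0: π = [0.1250, 0.3750, 0.2500, 0.2500]
t=1: π = [0.1944, 0.3333, 0.2083, 0.2639]
t=2: π = [0.1867, 0.3333, 0.2269, 0.2531]
t=3: π = [0.1896, 0.3333, 0.2207, 0.2563]
t=4: π = [0.1886, 0.3333, 0.2227, 0.2553]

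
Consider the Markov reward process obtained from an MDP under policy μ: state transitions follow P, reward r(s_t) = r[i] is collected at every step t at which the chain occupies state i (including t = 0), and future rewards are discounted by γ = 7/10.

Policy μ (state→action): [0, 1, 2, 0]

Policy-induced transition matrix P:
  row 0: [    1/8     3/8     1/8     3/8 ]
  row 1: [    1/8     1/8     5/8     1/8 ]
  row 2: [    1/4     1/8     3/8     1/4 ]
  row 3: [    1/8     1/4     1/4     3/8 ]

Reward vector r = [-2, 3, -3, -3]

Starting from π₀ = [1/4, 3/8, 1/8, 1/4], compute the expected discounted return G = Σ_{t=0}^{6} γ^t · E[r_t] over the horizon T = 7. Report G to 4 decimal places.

t=0: π = [0.2500, 0.3750, 0.1250, 0.2500], E[r] = -0.5000, γ^t·E[r] = -0.500000, running G = -0.500000
t=1: π = [0.1406, 0.2188, 0.3750, 0.2656], E[r] = -1.5469, γ^t·E[r] = -1.082813, running G = -1.582813
t=2: π = [0.1719, 0.1934, 0.3613, 0.2734], E[r] = -1.6680, γ^t·E[r] = -0.817305, running G = -2.400117
t=3: π = [0.1702, 0.2021, 0.3462, 0.2815], E[r] = -1.6169, γ^t·E[r] = -0.554612, running G = -2.954729
t=4: π = [0.1683, 0.2027, 0.3478, 0.2812], E[r] = -1.6154, γ^t·E[r] = -0.387847, running G = -3.342576
t=5: π = [0.1685, 0.2022, 0.3485, 0.2808], E[r] = -1.6182, γ^t·E[r] = -0.271974, running G = -3.614550
t=6: π = [0.1686, 0.2022, 0.3483, 0.2809], E[r] = -1.6181, γ^t·E[r] = -0.190367, running G = -3.804918

G = -3.8049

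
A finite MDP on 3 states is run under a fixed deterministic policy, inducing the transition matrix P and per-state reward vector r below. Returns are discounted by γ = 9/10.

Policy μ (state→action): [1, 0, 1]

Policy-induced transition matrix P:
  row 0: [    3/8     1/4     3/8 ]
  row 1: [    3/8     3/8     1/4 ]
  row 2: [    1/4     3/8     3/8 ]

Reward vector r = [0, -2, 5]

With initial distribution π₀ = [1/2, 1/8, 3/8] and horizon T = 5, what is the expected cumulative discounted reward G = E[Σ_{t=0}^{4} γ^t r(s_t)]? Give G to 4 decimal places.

t=0: π = [0.5000, 0.1250, 0.3750], E[r] = 1.6250, γ^t·E[r] = 1.625000, running G = 1.625000
t=1: π = [0.3281, 0.3125, 0.3594], E[r] = 1.1719, γ^t·E[r] = 1.054688, running G = 2.679688
t=2: π = [0.3301, 0.3340, 0.3359], E[r] = 1.0117, γ^t·E[r] = 0.819492, running G = 3.499180
t=3: π = [0.3330, 0.3337, 0.3333], E[r] = 0.9988, γ^t·E[r] = 0.728110, running G = 4.227290
t=4: π = [0.3333, 0.3334, 0.3333], E[r] = 0.9997, γ^t·E[r] = 0.655880, running G = 4.883170

G = 4.8832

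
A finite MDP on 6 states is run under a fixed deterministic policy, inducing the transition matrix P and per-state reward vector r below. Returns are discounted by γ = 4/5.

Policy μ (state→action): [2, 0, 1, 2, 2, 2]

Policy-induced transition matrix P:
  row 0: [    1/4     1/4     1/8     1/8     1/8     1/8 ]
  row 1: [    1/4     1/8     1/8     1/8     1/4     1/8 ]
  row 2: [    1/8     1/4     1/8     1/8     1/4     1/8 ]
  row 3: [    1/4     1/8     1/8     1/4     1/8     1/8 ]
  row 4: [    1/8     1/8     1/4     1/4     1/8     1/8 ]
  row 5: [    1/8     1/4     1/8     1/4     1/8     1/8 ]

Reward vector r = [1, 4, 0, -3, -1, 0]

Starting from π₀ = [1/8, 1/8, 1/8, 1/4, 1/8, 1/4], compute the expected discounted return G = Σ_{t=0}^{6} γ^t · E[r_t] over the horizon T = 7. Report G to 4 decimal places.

G = 0.3325

t=0: π = [0.1250, 0.1250, 0.1250, 0.2500, 0.1250, 0.2500], E[r] = -0.2500, γ^t·E[r] = -0.250000, running G = -0.250000
t=1: π = [0.1875, 0.1875, 0.1406, 0.2031, 0.1563, 0.1250], E[r] = 0.1719, γ^t·E[r] = 0.137500, running G = -0.112500
t=2: π = [0.1973, 0.1816, 0.1445, 0.1855, 0.1660, 0.1250], E[r] = 0.2012, γ^t·E[r] = 0.128750, running G = 0.016250
t=3: π = [0.1956, 0.1833, 0.1458, 0.1846, 0.1658, 0.1250], E[r] = 0.2095, γ^t·E[r] = 0.107250, running G = 0.123500
t=4: π = [0.1954, 0.1833, 0.1457, 0.1844, 0.1661, 0.1250], E[r] = 0.2092, γ^t·E[r] = 0.085688, running G = 0.209188
t=5: π = [0.1954, 0.1833, 0.1458, 0.1844, 0.1661, 0.1250], E[r] = 0.2090, γ^t·E[r] = 0.068489, running G = 0.277676
t=6: π = [0.1954, 0.1833, 0.1458, 0.1844, 0.1661, 0.1250], E[r] = 0.2090, γ^t·E[r] = 0.054788, running G = 0.332464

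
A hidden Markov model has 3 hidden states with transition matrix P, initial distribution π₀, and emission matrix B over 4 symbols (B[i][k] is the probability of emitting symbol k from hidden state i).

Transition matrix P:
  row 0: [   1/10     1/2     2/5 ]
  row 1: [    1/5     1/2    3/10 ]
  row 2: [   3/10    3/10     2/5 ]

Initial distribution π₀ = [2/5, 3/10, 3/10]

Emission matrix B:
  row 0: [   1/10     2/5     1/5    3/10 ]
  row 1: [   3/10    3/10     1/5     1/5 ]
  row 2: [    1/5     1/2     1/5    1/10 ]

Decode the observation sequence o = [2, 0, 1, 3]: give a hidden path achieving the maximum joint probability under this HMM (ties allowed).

path = [0, 1, 1, 1]

t=0: δ = [8.000e-02, 6.000e-02, 6.000e-02]  (obs o_0=2)
t=1: δ = [1.800e-03, 1.200e-02, 6.400e-03]  ψ = [2, 0, 0]  (obs o_1=0)
t=2: δ = [9.600e-04, 1.800e-03, 1.800e-03]  ψ = [1, 1, 1]  (obs o_2=1)
t=3: δ = [1.620e-04, 1.800e-04, 7.200e-05]  ψ = [2, 1, 2]  (obs o_3=3)
backtrack: best end state = 1; path = [0, 1, 1, 1]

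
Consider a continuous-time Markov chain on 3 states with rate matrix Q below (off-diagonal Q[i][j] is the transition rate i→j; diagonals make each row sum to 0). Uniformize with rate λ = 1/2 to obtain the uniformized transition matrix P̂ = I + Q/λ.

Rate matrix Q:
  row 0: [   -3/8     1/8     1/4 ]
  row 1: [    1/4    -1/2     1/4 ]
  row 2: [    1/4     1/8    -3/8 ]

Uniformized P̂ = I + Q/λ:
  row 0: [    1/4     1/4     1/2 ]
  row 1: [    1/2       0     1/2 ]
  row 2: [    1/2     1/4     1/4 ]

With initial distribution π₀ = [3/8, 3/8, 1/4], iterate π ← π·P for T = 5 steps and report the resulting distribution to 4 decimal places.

t=0: π = [0.3750, 0.3750, 0.2500]
t=1: π = [0.4063, 0.1563, 0.4375]
t=2: π = [0.3984, 0.2109, 0.3906]
t=3: π = [0.4004, 0.1973, 0.4023]
t=4: π = [0.3999, 0.2007, 0.3994]
t=5: π = [0.4000, 0.1998, 0.4001]

π = [0.4000, 0.1998, 0.4001]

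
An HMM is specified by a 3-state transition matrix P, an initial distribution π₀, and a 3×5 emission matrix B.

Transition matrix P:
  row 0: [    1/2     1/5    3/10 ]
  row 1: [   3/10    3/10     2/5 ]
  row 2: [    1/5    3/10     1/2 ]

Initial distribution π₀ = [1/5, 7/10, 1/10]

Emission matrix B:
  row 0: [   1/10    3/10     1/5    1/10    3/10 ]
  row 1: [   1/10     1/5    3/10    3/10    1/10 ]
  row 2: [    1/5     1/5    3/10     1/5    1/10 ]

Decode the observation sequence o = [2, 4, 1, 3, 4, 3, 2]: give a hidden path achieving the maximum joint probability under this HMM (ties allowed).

path = [1, 0, 0, 0, 0, 2, 2]

t=0: δ = [4.000e-02, 2.100e-01, 3.000e-02]  (obs o_0=2)
t=1: δ = [1.890e-02, 6.300e-03, 8.400e-03]  ψ = [1, 1, 1]  (obs o_1=4)
t=2: δ = [2.835e-03, 7.560e-04, 1.134e-03]  ψ = [0, 0, 0]  (obs o_2=1)
t=3: δ = [1.418e-04, 1.701e-04, 1.701e-04]  ψ = [0, 0, 0]  (obs o_3=3)
t=4: δ = [2.126e-05, 5.103e-06, 8.505e-06]  ψ = [0, 1, 2]  (obs o_4=4)
t=5: δ = [1.063e-06, 1.276e-06, 1.276e-06]  ψ = [0, 0, 0]  (obs o_5=3)
t=6: δ = [1.063e-07, 1.148e-07, 1.914e-07]  ψ = [0, 1, 2]  (obs o_6=2)
backtrack: best end state = 2; path = [1, 0, 0, 0, 0, 2, 2]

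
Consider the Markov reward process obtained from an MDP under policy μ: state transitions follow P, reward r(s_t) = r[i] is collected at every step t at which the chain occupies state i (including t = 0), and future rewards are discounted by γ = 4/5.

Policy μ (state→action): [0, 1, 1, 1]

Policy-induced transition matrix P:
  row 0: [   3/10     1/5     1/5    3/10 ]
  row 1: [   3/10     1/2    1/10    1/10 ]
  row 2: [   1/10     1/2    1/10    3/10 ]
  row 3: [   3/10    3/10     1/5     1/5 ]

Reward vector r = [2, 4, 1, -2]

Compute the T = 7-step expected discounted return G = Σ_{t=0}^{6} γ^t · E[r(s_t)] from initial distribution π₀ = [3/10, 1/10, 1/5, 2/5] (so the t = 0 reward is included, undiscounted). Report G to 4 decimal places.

t=0: π = [0.3000, 0.1000, 0.2000, 0.4000], E[r] = 0.4000, γ^t·E[r] = 0.400000, running G = 0.400000
t=1: π = [0.2600, 0.3300, 0.1700, 0.2400], E[r] = 1.5300, γ^t·E[r] = 1.224000, running G = 1.624000
t=2: π = [0.2660, 0.3740, 0.1500, 0.2100], E[r] = 1.7580, γ^t·E[r] = 1.125120, running G = 2.749120
t=3: π = [0.2700, 0.3782, 0.1476, 0.2042], E[r] = 1.7920, γ^t·E[r] = 0.917504, running G = 3.666624
t=4: π = [0.2705, 0.3782, 0.1474, 0.2039], E[r] = 1.7931, γ^t·E[r] = 0.734470, running G = 4.401094
t=5: π = [0.2705, 0.3781, 0.1474, 0.2040], E[r] = 1.7928, γ^t·E[r] = 0.587464, running G = 4.988558
t=6: π = [0.2705, 0.3781, 0.1474, 0.2040], E[r] = 1.7927, γ^t·E[r] = 0.469944, running G = 5.458503

G = 5.4585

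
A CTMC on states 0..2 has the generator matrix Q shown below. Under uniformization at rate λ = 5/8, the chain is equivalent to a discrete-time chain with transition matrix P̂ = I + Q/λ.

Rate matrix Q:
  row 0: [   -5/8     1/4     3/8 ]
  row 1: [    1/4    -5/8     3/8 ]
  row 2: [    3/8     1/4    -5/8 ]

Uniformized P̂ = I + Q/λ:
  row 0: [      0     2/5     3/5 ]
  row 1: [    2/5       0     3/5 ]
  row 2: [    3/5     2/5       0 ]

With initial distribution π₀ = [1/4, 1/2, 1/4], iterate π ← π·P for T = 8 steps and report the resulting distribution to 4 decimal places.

t=0: π = [0.2500, 0.5000, 0.2500]
t=1: π = [0.3500, 0.2000, 0.4500]
t=2: π = [0.3500, 0.3200, 0.3300]
t=3: π = [0.3260, 0.2720, 0.4020]
t=4: π = [0.3500, 0.2912, 0.3588]
t=5: π = [0.3318, 0.2835, 0.3847]
t=6: π = [0.3442, 0.2866, 0.3692]
t=7: π = [0.3361, 0.2854, 0.3785]
t=8: π = [0.3412, 0.2859, 0.3729]

π = [0.3412, 0.2859, 0.3729]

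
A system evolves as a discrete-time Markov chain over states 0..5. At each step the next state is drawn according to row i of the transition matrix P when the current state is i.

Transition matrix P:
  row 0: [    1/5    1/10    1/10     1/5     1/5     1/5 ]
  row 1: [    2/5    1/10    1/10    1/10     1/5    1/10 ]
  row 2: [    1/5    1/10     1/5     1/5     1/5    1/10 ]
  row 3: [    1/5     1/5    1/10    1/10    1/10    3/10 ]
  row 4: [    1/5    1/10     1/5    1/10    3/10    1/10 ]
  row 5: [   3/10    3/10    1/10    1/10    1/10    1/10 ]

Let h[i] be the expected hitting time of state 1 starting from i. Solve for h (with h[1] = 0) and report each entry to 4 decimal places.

h = [6.7452, 0.0000, 6.8763, 6.0040, 6.9732, 5.5655]

First-step conditioning: h[1] = 0; for i ≠ 1, h[i] = 1 + Σ_k P[i][k]·h[k].
  h[0] = 1 + 1/5·h[0] + 1/10·h[2] + 1/5·h[3] + 1/5·h[4] + 1/5·h[5]
  h[2] = 1 + 1/5·h[0] + 1/5·h[2] + 1/5·h[3] + 1/5·h[4] + 1/10·h[5]
  h[3] = 1 + 1/5·h[0] + 1/10·h[2] + 1/10·h[3] + 1/10·h[4] + 3/10·h[5]
  h[4] = 1 + 1/5·h[0] + 1/5·h[2] + 1/10·h[3] + 3/10·h[4] + 1/10·h[5]
  h[5] = 1 + 3/10·h[0] + 1/10·h[2] + 1/10·h[3] + 1/10·h[4] + 1/10·h[5]
Solving the 5×5 linear system over states ≠ 1 gives exactly h = [48370/7171, 0, 49310/7171, 43055/7171, 50005/7171, 39910/7171] (h[1] = 0 is the target).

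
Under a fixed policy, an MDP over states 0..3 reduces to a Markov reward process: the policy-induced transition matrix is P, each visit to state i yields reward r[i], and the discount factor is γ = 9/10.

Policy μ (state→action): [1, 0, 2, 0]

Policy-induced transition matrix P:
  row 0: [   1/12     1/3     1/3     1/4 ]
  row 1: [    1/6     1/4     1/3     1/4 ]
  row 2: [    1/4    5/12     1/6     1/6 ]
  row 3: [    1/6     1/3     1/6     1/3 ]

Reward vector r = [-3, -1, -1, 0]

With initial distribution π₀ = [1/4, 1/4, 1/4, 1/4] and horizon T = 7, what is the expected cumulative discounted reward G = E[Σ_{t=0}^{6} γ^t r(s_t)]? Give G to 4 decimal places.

G = -5.8618

t=0: π = [0.2500, 0.2500, 0.2500, 0.2500], E[r] = -1.2500, γ^t·E[r] = -1.250000, running G = -1.250000
t=1: π = [0.1667, 0.3333, 0.2500, 0.2500], E[r] = -1.0833, γ^t·E[r] = -0.975000, running G = -2.225000
t=2: π = [0.1736, 0.3264, 0.2500, 0.2500], E[r] = -1.0972, γ^t·E[r] = -0.888750, running G = -3.113750
t=3: π = [0.1730, 0.3270, 0.2500, 0.2500], E[r] = -1.0961, γ^t·E[r] = -0.799031, running G = -3.912781
t=4: π = [0.1731, 0.3269, 0.2500, 0.2500], E[r] = -1.0962, γ^t·E[r] = -0.719191, running G = -4.631973
t=5: π = [0.1731, 0.3269, 0.2500, 0.2500], E[r] = -1.0962, γ^t·E[r] = -0.647268, running G = -5.279240
t=6: π = [0.1731, 0.3269, 0.2500, 0.2500], E[r] = -1.0962, γ^t·E[r] = -0.582541, running G = -5.861781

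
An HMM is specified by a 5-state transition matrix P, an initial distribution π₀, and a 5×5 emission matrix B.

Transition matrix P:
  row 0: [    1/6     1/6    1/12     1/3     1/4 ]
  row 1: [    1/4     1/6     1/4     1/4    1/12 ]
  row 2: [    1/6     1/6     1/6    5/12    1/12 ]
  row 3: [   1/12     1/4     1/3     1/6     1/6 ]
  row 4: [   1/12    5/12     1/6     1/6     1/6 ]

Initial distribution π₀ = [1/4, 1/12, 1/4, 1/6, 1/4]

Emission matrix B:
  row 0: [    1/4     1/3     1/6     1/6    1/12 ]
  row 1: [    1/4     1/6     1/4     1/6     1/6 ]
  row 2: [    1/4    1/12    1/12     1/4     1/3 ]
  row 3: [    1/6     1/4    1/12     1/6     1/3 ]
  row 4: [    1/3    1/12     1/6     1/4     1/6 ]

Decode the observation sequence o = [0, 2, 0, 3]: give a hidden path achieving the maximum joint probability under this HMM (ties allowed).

t=0: δ = [6.250e-02, 2.083e-02, 6.250e-02, 2.778e-02, 8.333e-02]  (obs o_0=0)
t=1: δ = [1.736e-03, 8.681e-03, 1.157e-03, 2.170e-03, 2.604e-03]  ψ = [0, 4, 4, 2, 0]  (obs o_1=2)
t=2: δ = [5.425e-04, 3.617e-04, 5.425e-04, 3.617e-04, 2.411e-04]  ψ = [1, 1, 1, 1, 1]  (obs o_2=0)
t=3: δ = [1.507e-05, 1.674e-05, 3.014e-05, 3.768e-05, 3.391e-05]  ψ = [0, 4, 3, 2, 0]  (obs o_3=3)
backtrack: best end state = 3; path = [4, 1, 2, 3]

path = [4, 1, 2, 3]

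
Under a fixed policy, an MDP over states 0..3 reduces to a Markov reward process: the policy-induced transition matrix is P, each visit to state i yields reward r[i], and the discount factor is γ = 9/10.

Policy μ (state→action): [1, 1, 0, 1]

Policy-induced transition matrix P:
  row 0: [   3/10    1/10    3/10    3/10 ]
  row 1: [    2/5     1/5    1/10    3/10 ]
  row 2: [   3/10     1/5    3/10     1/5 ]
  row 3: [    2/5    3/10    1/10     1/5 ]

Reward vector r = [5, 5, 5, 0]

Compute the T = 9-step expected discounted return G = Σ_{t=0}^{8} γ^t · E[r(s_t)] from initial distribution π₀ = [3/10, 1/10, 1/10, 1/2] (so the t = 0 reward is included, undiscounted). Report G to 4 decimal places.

t=0: π = [0.3000, 0.1000, 0.1000, 0.5000], E[r] = 2.5000, γ^t·E[r] = 2.500000, running G = 2.500000
t=1: π = [0.3600, 0.2200, 0.1800, 0.2400], E[r] = 3.8000, γ^t·E[r] = 3.420000, running G = 5.920000
t=2: π = [0.3460, 0.1880, 0.2080, 0.2580], E[r] = 3.7100, γ^t·E[r] = 3.005100, running G = 8.925100
t=3: π = [0.3446, 0.1912, 0.2108, 0.2534], E[r] = 3.7330, γ^t·E[r] = 2.721357, running G = 11.646457
t=4: π = [0.3445, 0.1909, 0.2111, 0.2536], E[r] = 3.7321, γ^t·E[r] = 2.448631, running G = 14.095088
t=5: π = [0.3444, 0.1909, 0.2111, 0.2535], E[r] = 3.7323, γ^t·E[r] = 2.203904, running G = 16.298991
t=6: π = [0.3444, 0.1909, 0.2111, 0.2535], E[r] = 3.7323, γ^t·E[r] = 1.983508, running G = 18.282500
t=7: π = [0.3444, 0.1909, 0.2111, 0.2535], E[r] = 3.7323, γ^t·E[r] = 1.785159, running G = 20.067658
t=8: π = [0.3444, 0.1909, 0.2111, 0.2535], E[r] = 3.7323, γ^t·E[r] = 1.606643, running G = 21.674301

G = 21.6743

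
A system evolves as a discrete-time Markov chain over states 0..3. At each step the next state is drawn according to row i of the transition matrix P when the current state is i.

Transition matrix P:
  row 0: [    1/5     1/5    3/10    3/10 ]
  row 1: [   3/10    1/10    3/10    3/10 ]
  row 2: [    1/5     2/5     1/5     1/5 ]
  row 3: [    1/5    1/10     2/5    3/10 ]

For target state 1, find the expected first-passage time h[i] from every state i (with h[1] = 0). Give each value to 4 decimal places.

h = [4.3023, 0.0000, 3.4884, 4.6512]

First-step conditioning: h[1] = 0; for i ≠ 1, h[i] = 1 + Σ_k P[i][k]·h[k].
  h[0] = 1 + 1/5·h[0] + 3/10·h[2] + 3/10·h[3]
  h[2] = 1 + 1/5·h[0] + 1/5·h[2] + 1/5·h[3]
  h[3] = 1 + 1/5·h[0] + 2/5·h[2] + 3/10·h[3]
Solving the 3×3 linear system over states ≠ 1 gives exactly h = [185/43, 0, 150/43, 200/43] (h[1] = 0 is the target).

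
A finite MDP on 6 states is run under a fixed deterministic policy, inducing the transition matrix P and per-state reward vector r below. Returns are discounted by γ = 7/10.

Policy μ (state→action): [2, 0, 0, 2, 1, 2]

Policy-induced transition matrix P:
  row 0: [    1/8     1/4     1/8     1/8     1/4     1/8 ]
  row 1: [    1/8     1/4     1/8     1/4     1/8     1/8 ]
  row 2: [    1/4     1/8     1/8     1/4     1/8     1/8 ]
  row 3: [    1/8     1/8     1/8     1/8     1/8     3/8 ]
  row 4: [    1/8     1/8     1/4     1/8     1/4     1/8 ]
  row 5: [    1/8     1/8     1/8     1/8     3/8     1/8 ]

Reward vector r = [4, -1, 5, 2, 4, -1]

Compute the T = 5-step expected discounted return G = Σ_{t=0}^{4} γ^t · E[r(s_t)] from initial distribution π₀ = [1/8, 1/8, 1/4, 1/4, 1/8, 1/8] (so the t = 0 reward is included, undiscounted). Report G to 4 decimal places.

G = 6.2850

t=0: π = [0.1250, 0.1250, 0.2500, 0.2500, 0.1250, 0.1250], E[r] = 2.5000, γ^t·E[r] = 2.500000, running G = 2.500000
t=1: π = [0.1563, 0.1563, 0.1406, 0.1719, 0.1875, 0.1875], E[r] = 2.0781, γ^t·E[r] = 1.454688, running G = 3.954688
t=2: π = [0.1426, 0.1641, 0.1484, 0.1621, 0.2148, 0.1680], E[r] = 2.1641, γ^t·E[r] = 1.060391, running G = 5.015078
t=3: π = [0.1436, 0.1633, 0.1519, 0.1641, 0.2117, 0.1655], E[r] = 2.1794, γ^t·E[r] = 0.747549, running G = 5.762627
t=4: π = [0.1440, 0.1634, 0.1515, 0.1644, 0.2108, 0.1660], E[r] = 2.1758, γ^t·E[r] = 0.522405, running G = 6.285032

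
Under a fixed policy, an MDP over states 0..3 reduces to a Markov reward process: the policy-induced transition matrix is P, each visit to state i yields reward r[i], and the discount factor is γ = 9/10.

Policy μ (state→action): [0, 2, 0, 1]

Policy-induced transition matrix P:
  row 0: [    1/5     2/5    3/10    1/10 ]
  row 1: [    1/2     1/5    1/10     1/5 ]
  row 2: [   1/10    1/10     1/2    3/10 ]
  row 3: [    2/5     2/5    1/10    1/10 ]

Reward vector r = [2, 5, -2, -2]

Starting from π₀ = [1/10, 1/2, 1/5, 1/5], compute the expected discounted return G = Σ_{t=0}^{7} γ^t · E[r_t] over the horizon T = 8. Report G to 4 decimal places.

t=0: π = [0.1000, 0.5000, 0.2000, 0.2000], E[r] = 1.9000, γ^t·E[r] = 1.900000, running G = 1.900000
t=1: π = [0.3700, 0.2400, 0.2000, 0.1900], E[r] = 1.1600, γ^t·E[r] = 1.044000, running G = 2.944000
t=2: π = [0.2900, 0.2920, 0.2540, 0.1640], E[r] = 1.2040, γ^t·E[r] = 0.975240, running G = 3.919240
t=3: π = [0.2950, 0.2654, 0.2596, 0.1800], E[r] = 1.0378, γ^t·E[r] = 0.756556, running G = 4.675796
t=4: π = [0.2897, 0.2690, 0.2628, 0.1785], E[r] = 1.0419, γ^t·E[r] = 0.683604, running G = 5.359400
t=5: π = [0.2901, 0.2673, 0.2631, 0.1795], E[r] = 1.0319, γ^t·E[r] = 0.609303, running G = 5.968703
t=6: π = [0.2898, 0.2676, 0.2633, 0.1793], E[r] = 1.0324, γ^t·E[r] = 0.548681, running G = 6.517384
t=7: π = [0.2898, 0.2675, 0.2633, 0.1794], E[r] = 1.0318, γ^t·E[r] = 0.493520, running G = 7.010904

G = 7.0109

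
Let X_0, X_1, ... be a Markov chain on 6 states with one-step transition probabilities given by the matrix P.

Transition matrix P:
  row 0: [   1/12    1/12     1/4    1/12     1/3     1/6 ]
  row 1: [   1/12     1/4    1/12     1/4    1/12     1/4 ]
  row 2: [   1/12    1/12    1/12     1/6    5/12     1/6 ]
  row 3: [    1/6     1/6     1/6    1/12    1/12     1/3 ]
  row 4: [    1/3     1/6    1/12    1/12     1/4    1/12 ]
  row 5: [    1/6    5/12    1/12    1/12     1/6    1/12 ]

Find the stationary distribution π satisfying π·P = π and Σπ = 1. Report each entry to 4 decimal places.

π = [0.1619, 0.2032, 0.1209, 0.1273, 0.2142, 0.1726]

Balance equations π_j = Σ_i π_i·P[i][j]:
  π_0 = 1/12·π_0 + 1/12·π_1 + 1/12·π_2 + 1/6·π_3 + 1/3·π_4 + 1/6·π_5
  π_1 = 1/12·π_0 + 1/4·π_1 + 1/12·π_2 + 1/6·π_3 + 1/6·π_4 + 5/12·π_5
  π_2 = 1/4·π_0 + 1/12·π_1 + 1/12·π_2 + 1/6·π_3 + 1/12·π_4 + 1/12·π_5
  π_3 = 1/12·π_0 + 1/4·π_1 + 1/6·π_2 + 1/12·π_3 + 1/12·π_4 + 1/12·π_5
  π_4 = 1/3·π_0 + 1/12·π_1 + 5/12·π_2 + 1/12·π_3 + 1/4·π_4 + 1/6·π_5
  normalize: π_0 + π_1 + π_2 + π_3 + π_4 + π_5 = 1
Solving the linear system gives exactly π = [1647/10175, 6202/30525, 3691/30525, 7/55, 6538/30525, 1756/10175].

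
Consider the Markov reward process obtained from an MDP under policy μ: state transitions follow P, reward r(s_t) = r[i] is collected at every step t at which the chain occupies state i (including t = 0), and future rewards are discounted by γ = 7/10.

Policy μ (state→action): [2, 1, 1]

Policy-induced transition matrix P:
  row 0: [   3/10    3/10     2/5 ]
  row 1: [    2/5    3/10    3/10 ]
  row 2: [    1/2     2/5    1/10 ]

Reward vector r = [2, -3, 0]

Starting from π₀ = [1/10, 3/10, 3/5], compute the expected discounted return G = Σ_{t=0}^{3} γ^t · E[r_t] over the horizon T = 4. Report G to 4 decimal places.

t=0: π = [0.1000, 0.3000, 0.6000], E[r] = -0.7000, γ^t·E[r] = -0.700000, running G = -0.700000
t=1: π = [0.4500, 0.3600, 0.1900], E[r] = -0.1800, γ^t·E[r] = -0.126000, running G = -0.826000
t=2: π = [0.3740, 0.3190, 0.3070], E[r] = -0.2090, γ^t·E[r] = -0.102410, running G = -0.928410
t=3: π = [0.3933, 0.3307, 0.2760], E[r] = -0.2055, γ^t·E[r] = -0.070487, running G = -0.998897

G = -0.9989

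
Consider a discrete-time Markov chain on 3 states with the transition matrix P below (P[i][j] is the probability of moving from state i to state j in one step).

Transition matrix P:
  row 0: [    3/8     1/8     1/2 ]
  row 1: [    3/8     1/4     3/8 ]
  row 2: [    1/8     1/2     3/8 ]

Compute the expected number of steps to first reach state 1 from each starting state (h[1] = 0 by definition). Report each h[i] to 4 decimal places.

First-step conditioning: h[1] = 0; for i ≠ 1, h[i] = 1 + Σ_k P[i][k]·h[k].
  h[0] = 1 + 3/8·h[0] + 1/2·h[2]
  h[2] = 1 + 1/8·h[0] + 3/8·h[2]
Solving the 2×2 linear system over states ≠ 1 gives exactly h = [24/7, 0, 16/7] (h[1] = 0 is the target).

h = [3.4286, 0.0000, 2.2857]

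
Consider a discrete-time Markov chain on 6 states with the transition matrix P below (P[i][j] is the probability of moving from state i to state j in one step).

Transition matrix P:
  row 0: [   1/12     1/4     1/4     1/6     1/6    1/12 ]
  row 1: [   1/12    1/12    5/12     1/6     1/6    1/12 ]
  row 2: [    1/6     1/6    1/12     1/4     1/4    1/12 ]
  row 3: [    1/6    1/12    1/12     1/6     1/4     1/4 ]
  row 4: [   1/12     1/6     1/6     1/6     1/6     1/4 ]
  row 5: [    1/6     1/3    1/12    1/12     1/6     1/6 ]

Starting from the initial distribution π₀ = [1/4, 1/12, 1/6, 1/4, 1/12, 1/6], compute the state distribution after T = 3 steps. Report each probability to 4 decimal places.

π = [0.1258, 0.1748, 0.1779, 0.1689, 0.1960, 0.1566]

t=0: π = [0.2500, 0.0833, 0.1667, 0.2500, 0.0833, 0.1667]
t=1: π = [0.1319, 0.1875, 0.1597, 0.1667, 0.2014, 0.1528]
t=2: π = [0.1233, 0.1736, 0.1846, 0.1672, 0.1939, 0.1574]
t=3: π = [0.1258, 0.1748, 0.1779, 0.1689, 0.1960, 0.1566]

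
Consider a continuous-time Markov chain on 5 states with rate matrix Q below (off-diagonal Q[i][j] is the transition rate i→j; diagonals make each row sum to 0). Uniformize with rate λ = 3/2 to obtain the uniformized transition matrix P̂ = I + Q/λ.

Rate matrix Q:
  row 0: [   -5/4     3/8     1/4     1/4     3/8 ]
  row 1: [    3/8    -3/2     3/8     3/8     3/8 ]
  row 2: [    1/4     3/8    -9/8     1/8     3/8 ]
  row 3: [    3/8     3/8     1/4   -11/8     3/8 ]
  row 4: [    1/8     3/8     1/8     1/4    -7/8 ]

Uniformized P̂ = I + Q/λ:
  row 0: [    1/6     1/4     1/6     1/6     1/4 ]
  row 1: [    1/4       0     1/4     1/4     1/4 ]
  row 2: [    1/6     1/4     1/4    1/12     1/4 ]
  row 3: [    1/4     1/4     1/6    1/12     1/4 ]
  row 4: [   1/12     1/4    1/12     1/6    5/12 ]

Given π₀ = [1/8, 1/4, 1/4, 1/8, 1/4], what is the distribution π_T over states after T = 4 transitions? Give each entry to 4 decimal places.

t=0: π = [0.1250, 0.2500, 0.2500, 0.1250, 0.2500]
t=1: π = [0.1771, 0.1875, 0.1875, 0.1563, 0.2917]
t=2: π = [0.1710, 0.2031, 0.1736, 0.1536, 0.2986]
t=3: π = [0.1715, 0.1992, 0.1732, 0.1563, 0.2998]
t=4: π = [0.1713, 0.2002, 0.1727, 0.1558, 0.3000]

π = [0.1713, 0.2002, 0.1727, 0.1558, 0.3000]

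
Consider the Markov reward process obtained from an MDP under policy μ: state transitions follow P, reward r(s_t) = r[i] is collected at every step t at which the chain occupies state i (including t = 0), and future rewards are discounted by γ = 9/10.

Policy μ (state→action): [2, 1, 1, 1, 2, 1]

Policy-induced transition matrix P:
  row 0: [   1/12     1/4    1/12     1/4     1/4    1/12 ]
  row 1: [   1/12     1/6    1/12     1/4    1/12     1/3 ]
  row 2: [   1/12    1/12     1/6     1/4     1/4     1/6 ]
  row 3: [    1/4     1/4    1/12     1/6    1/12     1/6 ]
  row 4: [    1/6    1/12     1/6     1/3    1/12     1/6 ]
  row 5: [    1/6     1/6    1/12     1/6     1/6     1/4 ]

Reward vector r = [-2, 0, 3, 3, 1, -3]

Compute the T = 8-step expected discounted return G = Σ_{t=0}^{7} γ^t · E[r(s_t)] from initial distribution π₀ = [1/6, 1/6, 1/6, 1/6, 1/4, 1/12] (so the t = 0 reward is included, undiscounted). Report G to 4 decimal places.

t=0: π = [0.1667, 0.1667, 0.1667, 0.1667, 0.2500, 0.0833], E[r] = 0.6667, γ^t·E[r] = 0.666667, running G = 0.666667
t=1: π = [0.1389, 0.1597, 0.1181, 0.2500, 0.1458, 0.1875], E[r] = 0.4097, γ^t·E[r] = 0.368750, running G = 1.035417
t=2: π = [0.1528, 0.1771, 0.1053, 0.2257, 0.1418, 0.1973], E[r] = 0.2373, γ^t·E[r] = 0.192188, running G = 1.227604
t=3: π = [0.1492, 0.1776, 0.1039, 0.2266, 0.1428, 0.1999], E[r] = 0.2362, γ^t·E[r] = 0.172160, running G = 1.399764
t=4: π = [0.1497, 0.1774, 0.1039, 0.2264, 0.1422, 0.2005], E[r] = 0.2322, γ^t·E[r] = 0.152323, running G = 1.552088
t=5: π = [0.1496, 0.1775, 0.1038, 0.2263, 0.1423, 0.2005], E[r] = 0.2320, γ^t·E[r] = 0.136991, running G = 1.689078
t=6: π = [0.1496, 0.1775, 0.1038, 0.2263, 0.1423, 0.2005], E[r] = 0.2320, γ^t·E[r] = 0.123305, running G = 1.812384
t=7: π = [0.1496, 0.1775, 0.1038, 0.2263, 0.1423, 0.2005], E[r] = 0.2320, γ^t·E[r] = 0.110967, running G = 1.923350

G = 1.9234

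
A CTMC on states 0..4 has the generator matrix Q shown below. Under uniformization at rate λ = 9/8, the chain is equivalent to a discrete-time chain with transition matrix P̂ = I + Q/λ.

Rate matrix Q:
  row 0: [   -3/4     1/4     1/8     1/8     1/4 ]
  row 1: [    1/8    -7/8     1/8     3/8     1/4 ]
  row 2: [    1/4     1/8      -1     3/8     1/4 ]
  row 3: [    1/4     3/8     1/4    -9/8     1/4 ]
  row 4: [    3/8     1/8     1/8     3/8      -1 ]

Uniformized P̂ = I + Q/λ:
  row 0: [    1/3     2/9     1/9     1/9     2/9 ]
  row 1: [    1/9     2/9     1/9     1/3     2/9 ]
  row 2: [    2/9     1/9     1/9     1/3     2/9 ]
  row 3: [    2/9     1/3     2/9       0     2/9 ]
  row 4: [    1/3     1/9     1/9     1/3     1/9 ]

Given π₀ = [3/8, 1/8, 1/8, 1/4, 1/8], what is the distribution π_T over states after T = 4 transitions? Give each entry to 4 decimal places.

π = [0.2489, 0.2077, 0.1339, 0.2096, 0.2000]

t=0: π = [0.3750, 0.1250, 0.1250, 0.2500, 0.1250]
t=1: π = [0.2639, 0.2222, 0.1389, 0.1667, 0.2083]
t=2: π = [0.2500, 0.2022, 0.1296, 0.2191, 0.1991]
t=3: π = [0.2497, 0.2100, 0.1355, 0.2047, 0.2001]
t=4: π = [0.2489, 0.2077, 0.1339, 0.2096, 0.2000]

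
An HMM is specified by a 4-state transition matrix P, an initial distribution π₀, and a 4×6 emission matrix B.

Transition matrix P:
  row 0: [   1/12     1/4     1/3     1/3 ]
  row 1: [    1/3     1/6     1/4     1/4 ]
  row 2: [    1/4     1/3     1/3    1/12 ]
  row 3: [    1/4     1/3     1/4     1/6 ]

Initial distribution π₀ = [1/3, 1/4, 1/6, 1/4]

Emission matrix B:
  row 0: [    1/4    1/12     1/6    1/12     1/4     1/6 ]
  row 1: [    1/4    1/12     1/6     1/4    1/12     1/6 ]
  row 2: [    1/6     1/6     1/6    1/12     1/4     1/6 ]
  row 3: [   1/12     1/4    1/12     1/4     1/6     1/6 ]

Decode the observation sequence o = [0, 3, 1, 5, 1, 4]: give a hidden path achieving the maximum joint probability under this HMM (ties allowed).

path = [0, 3, 2, 2, 2, 2]

t=0: δ = [8.333e-02, 6.250e-02, 2.778e-02, 2.083e-02]  (obs o_0=0)
t=1: δ = [1.736e-03, 5.208e-03, 2.315e-03, 6.944e-03]  ψ = [1, 0, 0, 0]  (obs o_1=3)
t=2: δ = [1.447e-04, 1.929e-04, 2.894e-04, 3.255e-04]  ψ = [1, 3, 3, 1]  (obs o_2=1)
t=3: δ = [1.356e-05, 1.808e-05, 1.608e-05, 9.042e-06]  ψ = [3, 3, 2, 3]  (obs o_3=5)
t=4: δ = [5.023e-07, 4.465e-07, 8.931e-07, 1.130e-06]  ψ = [1, 2, 2, 0]  (obs o_4=1)
t=5: δ = [7.064e-08, 3.140e-08, 7.442e-08, 3.140e-08]  ψ = [3, 3, 2, 3]  (obs o_5=4)
backtrack: best end state = 2; path = [0, 3, 2, 2, 2, 2]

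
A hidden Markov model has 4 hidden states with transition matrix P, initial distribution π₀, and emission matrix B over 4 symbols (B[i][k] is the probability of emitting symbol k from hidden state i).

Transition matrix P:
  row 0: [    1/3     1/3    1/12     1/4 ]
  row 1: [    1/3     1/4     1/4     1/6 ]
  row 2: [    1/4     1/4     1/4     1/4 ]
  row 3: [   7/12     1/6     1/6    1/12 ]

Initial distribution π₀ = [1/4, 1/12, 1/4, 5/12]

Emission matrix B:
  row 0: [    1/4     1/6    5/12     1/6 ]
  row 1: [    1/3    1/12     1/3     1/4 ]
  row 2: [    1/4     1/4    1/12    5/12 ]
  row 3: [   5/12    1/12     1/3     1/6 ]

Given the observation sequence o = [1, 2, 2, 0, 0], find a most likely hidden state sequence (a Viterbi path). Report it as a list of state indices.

t=0: δ = [4.167e-02, 6.944e-03, 6.250e-02, 3.472e-02]  (obs o_0=1)
t=1: δ = [8.439e-03, 5.208e-03, 1.302e-03, 5.208e-03]  ψ = [3, 2, 2, 2]  (obs o_1=2)
t=2: δ = [1.266e-03, 9.377e-04, 1.085e-04, 7.033e-04]  ψ = [3, 0, 1, 0]  (obs o_2=2)
t=3: δ = [1.055e-04, 1.407e-04, 5.861e-05, 1.319e-04]  ψ = [0, 0, 1, 0]  (obs o_3=0)
t=4: δ = [1.923e-05, 1.172e-05, 8.791e-06, 1.099e-05]  ψ = [3, 0, 1, 0]  (obs o_4=0)
backtrack: best end state = 0; path = [2, 3, 0, 3, 0]

path = [2, 3, 0, 3, 0]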